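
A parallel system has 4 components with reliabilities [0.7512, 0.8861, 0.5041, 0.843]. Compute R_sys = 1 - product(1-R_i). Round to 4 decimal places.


Components: [0.7512, 0.8861, 0.5041, 0.843]
(1 - 0.7512) = 0.2488, running product = 0.2488
(1 - 0.8861) = 0.1139, running product = 0.0283
(1 - 0.5041) = 0.4959, running product = 0.0141
(1 - 0.843) = 0.157, running product = 0.0022
Product of (1-R_i) = 0.0022
R_sys = 1 - 0.0022 = 0.9978

0.9978


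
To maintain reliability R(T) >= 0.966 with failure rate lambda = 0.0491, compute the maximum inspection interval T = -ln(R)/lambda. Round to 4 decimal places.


R_target = 0.966
lambda = 0.0491
-ln(0.966) = 0.0346
T = 0.0346 / 0.0491
T = 0.7045

0.7045


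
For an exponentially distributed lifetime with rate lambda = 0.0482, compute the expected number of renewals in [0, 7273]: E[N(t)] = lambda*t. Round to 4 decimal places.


lambda = 0.0482
t = 7273
E[N(t)] = lambda * t
E[N(t)] = 0.0482 * 7273
E[N(t)] = 350.5586

350.5586


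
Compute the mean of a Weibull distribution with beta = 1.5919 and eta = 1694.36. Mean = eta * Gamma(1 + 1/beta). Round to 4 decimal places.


beta = 1.5919, eta = 1694.36
1/beta = 0.6282
1 + 1/beta = 1.6282
Gamma(1.6282) = 0.897
Mean = 1694.36 * 0.897
Mean = 1519.8378

1519.8378


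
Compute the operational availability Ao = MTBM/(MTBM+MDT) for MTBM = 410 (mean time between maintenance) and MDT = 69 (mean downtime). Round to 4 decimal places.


MTBM = 410
MDT = 69
MTBM + MDT = 479
Ao = 410 / 479
Ao = 0.8559

0.8559


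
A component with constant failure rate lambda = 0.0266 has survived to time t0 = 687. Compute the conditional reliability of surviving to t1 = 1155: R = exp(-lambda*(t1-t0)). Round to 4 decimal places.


lambda = 0.0266
t0 = 687, t1 = 1155
t1 - t0 = 468
lambda * (t1-t0) = 0.0266 * 468 = 12.4488
R = exp(-12.4488)
R = 0.0

0.0


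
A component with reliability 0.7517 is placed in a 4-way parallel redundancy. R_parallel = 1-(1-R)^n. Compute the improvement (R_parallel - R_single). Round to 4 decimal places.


R_single = 0.7517, n = 4
1 - R_single = 0.2483
(1 - R_single)^n = 0.2483^4 = 0.0038
R_parallel = 1 - 0.0038 = 0.9962
Improvement = 0.9962 - 0.7517
Improvement = 0.2445

0.2445


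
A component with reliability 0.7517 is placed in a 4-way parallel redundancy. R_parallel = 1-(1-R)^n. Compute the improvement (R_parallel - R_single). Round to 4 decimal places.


R_single = 0.7517, n = 4
1 - R_single = 0.2483
(1 - R_single)^n = 0.2483^4 = 0.0038
R_parallel = 1 - 0.0038 = 0.9962
Improvement = 0.9962 - 0.7517
Improvement = 0.2445

0.2445


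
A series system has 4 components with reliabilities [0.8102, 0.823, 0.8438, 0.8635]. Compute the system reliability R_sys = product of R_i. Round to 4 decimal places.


Components: [0.8102, 0.823, 0.8438, 0.8635]
After component 1 (R=0.8102): product = 0.8102
After component 2 (R=0.823): product = 0.6668
After component 3 (R=0.8438): product = 0.5626
After component 4 (R=0.8635): product = 0.4858
R_sys = 0.4858

0.4858


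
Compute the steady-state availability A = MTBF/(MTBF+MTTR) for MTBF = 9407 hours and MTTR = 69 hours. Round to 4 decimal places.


MTBF = 9407
MTTR = 69
MTBF + MTTR = 9476
A = 9407 / 9476
A = 0.9927

0.9927


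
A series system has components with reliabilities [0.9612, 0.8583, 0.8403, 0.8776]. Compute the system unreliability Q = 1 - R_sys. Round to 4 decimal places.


Components: [0.9612, 0.8583, 0.8403, 0.8776]
After component 1: product = 0.9612
After component 2: product = 0.825
After component 3: product = 0.6932
After component 4: product = 0.6084
R_sys = 0.6084
Q = 1 - 0.6084 = 0.3916

0.3916


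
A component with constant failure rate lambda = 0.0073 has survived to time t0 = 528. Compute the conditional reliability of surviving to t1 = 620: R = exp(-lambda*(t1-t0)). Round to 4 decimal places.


lambda = 0.0073
t0 = 528, t1 = 620
t1 - t0 = 92
lambda * (t1-t0) = 0.0073 * 92 = 0.6716
R = exp(-0.6716)
R = 0.5109

0.5109


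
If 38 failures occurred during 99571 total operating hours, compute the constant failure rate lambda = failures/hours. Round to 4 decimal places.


failures = 38
total_hours = 99571
lambda = 38 / 99571
lambda = 0.0004

0.0004


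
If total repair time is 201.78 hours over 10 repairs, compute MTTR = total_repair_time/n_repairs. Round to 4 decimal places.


total_repair_time = 201.78
n_repairs = 10
MTTR = 201.78 / 10
MTTR = 20.178

20.178


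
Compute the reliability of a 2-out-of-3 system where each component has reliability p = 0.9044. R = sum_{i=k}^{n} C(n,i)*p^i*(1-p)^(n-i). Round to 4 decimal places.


k = 2, n = 3, p = 0.9044
i=2: C(3,2)=3 * 0.9044^2 * 0.0956^1 = 0.2346
i=3: C(3,3)=1 * 0.9044^3 * 0.0956^0 = 0.7397
R = sum of terms = 0.9743

0.9743


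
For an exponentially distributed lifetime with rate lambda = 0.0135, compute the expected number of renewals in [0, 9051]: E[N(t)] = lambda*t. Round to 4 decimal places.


lambda = 0.0135
t = 9051
E[N(t)] = lambda * t
E[N(t)] = 0.0135 * 9051
E[N(t)] = 122.1885

122.1885


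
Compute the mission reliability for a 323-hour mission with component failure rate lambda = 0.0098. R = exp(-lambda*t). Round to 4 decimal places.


lambda = 0.0098
mission_time = 323
lambda * t = 0.0098 * 323 = 3.1654
R = exp(-3.1654)
R = 0.0422

0.0422


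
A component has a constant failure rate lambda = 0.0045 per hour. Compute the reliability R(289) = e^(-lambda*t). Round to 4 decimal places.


lambda = 0.0045
t = 289
lambda * t = 1.3005
R(t) = e^(-1.3005)
R(t) = 0.2724

0.2724


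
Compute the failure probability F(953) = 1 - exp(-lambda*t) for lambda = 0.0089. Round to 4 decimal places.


lambda = 0.0089, t = 953
lambda * t = 8.4817
exp(-8.4817) = 0.0002
F(t) = 1 - 0.0002
F(t) = 0.9998

0.9998


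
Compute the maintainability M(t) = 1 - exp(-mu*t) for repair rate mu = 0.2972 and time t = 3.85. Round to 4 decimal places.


mu = 0.2972, t = 3.85
mu * t = 0.2972 * 3.85 = 1.1442
exp(-1.1442) = 0.3185
M(t) = 1 - 0.3185
M(t) = 0.6815

0.6815


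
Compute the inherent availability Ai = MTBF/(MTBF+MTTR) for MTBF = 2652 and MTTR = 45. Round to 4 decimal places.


MTBF = 2652
MTTR = 45
MTBF + MTTR = 2697
Ai = 2652 / 2697
Ai = 0.9833

0.9833


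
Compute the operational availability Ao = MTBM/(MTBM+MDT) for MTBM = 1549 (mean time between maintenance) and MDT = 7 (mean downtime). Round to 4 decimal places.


MTBM = 1549
MDT = 7
MTBM + MDT = 1556
Ao = 1549 / 1556
Ao = 0.9955

0.9955


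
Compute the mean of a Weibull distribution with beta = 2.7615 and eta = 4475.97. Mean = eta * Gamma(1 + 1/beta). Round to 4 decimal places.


beta = 2.7615, eta = 4475.97
1/beta = 0.3621
1 + 1/beta = 1.3621
Gamma(1.3621) = 0.89
Mean = 4475.97 * 0.89
Mean = 3983.5763

3983.5763


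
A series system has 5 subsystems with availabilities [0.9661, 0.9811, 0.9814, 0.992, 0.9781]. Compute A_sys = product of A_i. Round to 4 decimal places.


Subsystems: [0.9661, 0.9811, 0.9814, 0.992, 0.9781]
After subsystem 1 (A=0.9661): product = 0.9661
After subsystem 2 (A=0.9811): product = 0.9478
After subsystem 3 (A=0.9814): product = 0.9302
After subsystem 4 (A=0.992): product = 0.9228
After subsystem 5 (A=0.9781): product = 0.9026
A_sys = 0.9026

0.9026


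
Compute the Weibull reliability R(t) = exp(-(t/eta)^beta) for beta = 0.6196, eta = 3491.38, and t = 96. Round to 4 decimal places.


beta = 0.6196, eta = 3491.38, t = 96
t/eta = 96 / 3491.38 = 0.0275
(t/eta)^beta = 0.0275^0.6196 = 0.1079
R(t) = exp(-0.1079)
R(t) = 0.8977

0.8977


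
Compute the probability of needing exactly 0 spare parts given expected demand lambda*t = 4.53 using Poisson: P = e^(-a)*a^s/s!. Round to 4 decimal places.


a = 4.53, s = 0
e^(-a) = e^(-4.53) = 0.0108
a^s = 4.53^0 = 1.0
s! = 1
P = 0.0108 * 1.0 / 1
P = 0.0108

0.0108


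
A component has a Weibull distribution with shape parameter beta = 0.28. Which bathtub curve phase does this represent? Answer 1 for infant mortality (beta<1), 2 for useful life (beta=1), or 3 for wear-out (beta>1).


beta = 0.28
Compare beta to 1:
beta < 1 => infant mortality (phase 1)
beta = 1 => useful life (phase 2)
beta > 1 => wear-out (phase 3)
Since beta = 0.28, this is infant mortality (decreasing failure rate)
Phase = 1

1


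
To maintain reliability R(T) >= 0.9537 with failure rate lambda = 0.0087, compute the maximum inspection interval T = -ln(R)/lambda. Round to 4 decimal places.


R_target = 0.9537
lambda = 0.0087
-ln(0.9537) = 0.0474
T = 0.0474 / 0.0087
T = 5.449

5.449


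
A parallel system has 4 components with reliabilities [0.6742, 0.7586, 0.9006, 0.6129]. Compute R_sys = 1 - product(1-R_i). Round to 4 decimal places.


Components: [0.6742, 0.7586, 0.9006, 0.6129]
(1 - 0.6742) = 0.3258, running product = 0.3258
(1 - 0.7586) = 0.2414, running product = 0.0786
(1 - 0.9006) = 0.0994, running product = 0.0078
(1 - 0.6129) = 0.3871, running product = 0.003
Product of (1-R_i) = 0.003
R_sys = 1 - 0.003 = 0.997

0.997


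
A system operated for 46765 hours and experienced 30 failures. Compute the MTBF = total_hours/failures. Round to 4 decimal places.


total_hours = 46765
failures = 30
MTBF = 46765 / 30
MTBF = 1558.8333

1558.8333


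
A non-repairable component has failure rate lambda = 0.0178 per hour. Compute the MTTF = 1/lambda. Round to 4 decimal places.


lambda = 0.0178
MTTF = 1 / 0.0178
MTTF = 56.1798

56.1798


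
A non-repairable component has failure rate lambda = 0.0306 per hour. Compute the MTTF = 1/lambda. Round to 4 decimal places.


lambda = 0.0306
MTTF = 1 / 0.0306
MTTF = 32.6797

32.6797


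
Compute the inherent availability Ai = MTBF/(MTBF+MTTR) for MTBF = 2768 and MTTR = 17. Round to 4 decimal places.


MTBF = 2768
MTTR = 17
MTBF + MTTR = 2785
Ai = 2768 / 2785
Ai = 0.9939

0.9939


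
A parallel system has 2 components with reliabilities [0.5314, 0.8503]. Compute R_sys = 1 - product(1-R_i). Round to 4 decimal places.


Components: [0.5314, 0.8503]
(1 - 0.5314) = 0.4686, running product = 0.4686
(1 - 0.8503) = 0.1497, running product = 0.0701
Product of (1-R_i) = 0.0701
R_sys = 1 - 0.0701 = 0.9299

0.9299


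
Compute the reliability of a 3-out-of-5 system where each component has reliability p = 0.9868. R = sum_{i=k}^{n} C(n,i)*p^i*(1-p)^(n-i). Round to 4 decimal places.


k = 3, n = 5, p = 0.9868
i=3: C(5,3)=10 * 0.9868^3 * 0.0132^2 = 0.0017
i=4: C(5,4)=5 * 0.9868^4 * 0.0132^1 = 0.0626
i=5: C(5,5)=1 * 0.9868^5 * 0.0132^0 = 0.9357
R = sum of terms = 1.0

1.0


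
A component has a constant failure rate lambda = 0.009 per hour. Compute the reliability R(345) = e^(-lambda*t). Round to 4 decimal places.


lambda = 0.009
t = 345
lambda * t = 3.105
R(t) = e^(-3.105)
R(t) = 0.0448

0.0448


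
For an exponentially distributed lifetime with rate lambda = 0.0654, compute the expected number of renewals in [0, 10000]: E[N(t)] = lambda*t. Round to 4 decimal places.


lambda = 0.0654
t = 10000
E[N(t)] = lambda * t
E[N(t)] = 0.0654 * 10000
E[N(t)] = 654.0

654.0


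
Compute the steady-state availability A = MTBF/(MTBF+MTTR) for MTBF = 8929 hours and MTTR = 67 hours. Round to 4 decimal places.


MTBF = 8929
MTTR = 67
MTBF + MTTR = 8996
A = 8929 / 8996
A = 0.9926

0.9926


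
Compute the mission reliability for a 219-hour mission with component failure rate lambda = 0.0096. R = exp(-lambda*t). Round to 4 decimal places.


lambda = 0.0096
mission_time = 219
lambda * t = 0.0096 * 219 = 2.1024
R = exp(-2.1024)
R = 0.1222

0.1222


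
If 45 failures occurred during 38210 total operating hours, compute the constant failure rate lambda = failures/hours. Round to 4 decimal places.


failures = 45
total_hours = 38210
lambda = 45 / 38210
lambda = 0.0012

0.0012


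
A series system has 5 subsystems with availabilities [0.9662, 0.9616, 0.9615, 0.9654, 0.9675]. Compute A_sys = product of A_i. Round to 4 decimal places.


Subsystems: [0.9662, 0.9616, 0.9615, 0.9654, 0.9675]
After subsystem 1 (A=0.9662): product = 0.9662
After subsystem 2 (A=0.9616): product = 0.9291
After subsystem 3 (A=0.9615): product = 0.8933
After subsystem 4 (A=0.9654): product = 0.8624
After subsystem 5 (A=0.9675): product = 0.8344
A_sys = 0.8344

0.8344


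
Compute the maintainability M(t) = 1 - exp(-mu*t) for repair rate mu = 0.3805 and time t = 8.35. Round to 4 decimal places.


mu = 0.3805, t = 8.35
mu * t = 0.3805 * 8.35 = 3.1772
exp(-3.1772) = 0.0417
M(t) = 1 - 0.0417
M(t) = 0.9583

0.9583


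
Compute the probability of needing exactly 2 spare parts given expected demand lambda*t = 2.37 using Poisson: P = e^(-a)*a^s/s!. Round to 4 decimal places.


a = 2.37, s = 2
e^(-a) = e^(-2.37) = 0.0935
a^s = 2.37^2 = 5.6169
s! = 2
P = 0.0935 * 5.6169 / 2
P = 0.2625

0.2625


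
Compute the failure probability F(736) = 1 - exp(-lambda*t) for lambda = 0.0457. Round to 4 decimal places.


lambda = 0.0457, t = 736
lambda * t = 33.6352
exp(-33.6352) = 0.0
F(t) = 1 - 0.0
F(t) = 1.0

1.0


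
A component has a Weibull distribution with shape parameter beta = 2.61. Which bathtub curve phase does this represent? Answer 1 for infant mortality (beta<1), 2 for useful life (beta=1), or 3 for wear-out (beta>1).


beta = 2.61
Compare beta to 1:
beta < 1 => infant mortality (phase 1)
beta = 1 => useful life (phase 2)
beta > 1 => wear-out (phase 3)
Since beta = 2.61, this is wear-out (increasing failure rate)
Phase = 3

3


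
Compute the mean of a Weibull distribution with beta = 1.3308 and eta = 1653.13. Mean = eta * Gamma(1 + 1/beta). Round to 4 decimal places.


beta = 1.3308, eta = 1653.13
1/beta = 0.7514
1 + 1/beta = 1.7514
Gamma(1.7514) = 0.9194
Mean = 1653.13 * 0.9194
Mean = 1519.8679

1519.8679


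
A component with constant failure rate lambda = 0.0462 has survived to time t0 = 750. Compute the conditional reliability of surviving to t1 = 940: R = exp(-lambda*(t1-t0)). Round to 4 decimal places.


lambda = 0.0462
t0 = 750, t1 = 940
t1 - t0 = 190
lambda * (t1-t0) = 0.0462 * 190 = 8.778
R = exp(-8.778)
R = 0.0002

0.0002


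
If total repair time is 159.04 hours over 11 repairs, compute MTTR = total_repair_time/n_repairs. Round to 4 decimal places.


total_repair_time = 159.04
n_repairs = 11
MTTR = 159.04 / 11
MTTR = 14.4582

14.4582


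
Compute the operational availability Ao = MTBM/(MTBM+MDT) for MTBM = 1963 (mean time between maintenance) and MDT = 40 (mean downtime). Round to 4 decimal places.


MTBM = 1963
MDT = 40
MTBM + MDT = 2003
Ao = 1963 / 2003
Ao = 0.98

0.98


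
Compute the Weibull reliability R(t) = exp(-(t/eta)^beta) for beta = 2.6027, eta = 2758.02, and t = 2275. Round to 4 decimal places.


beta = 2.6027, eta = 2758.02, t = 2275
t/eta = 2275 / 2758.02 = 0.8249
(t/eta)^beta = 0.8249^2.6027 = 0.6059
R(t) = exp(-0.6059)
R(t) = 0.5456

0.5456


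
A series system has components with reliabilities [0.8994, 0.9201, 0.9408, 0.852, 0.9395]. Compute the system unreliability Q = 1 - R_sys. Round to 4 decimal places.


Components: [0.8994, 0.9201, 0.9408, 0.852, 0.9395]
After component 1: product = 0.8994
After component 2: product = 0.8275
After component 3: product = 0.7785
After component 4: product = 0.6633
After component 5: product = 0.6232
R_sys = 0.6232
Q = 1 - 0.6232 = 0.3768

0.3768


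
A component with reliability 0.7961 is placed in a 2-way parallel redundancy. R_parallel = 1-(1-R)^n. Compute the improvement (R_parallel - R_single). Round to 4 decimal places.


R_single = 0.7961, n = 2
1 - R_single = 0.2039
(1 - R_single)^n = 0.2039^2 = 0.0416
R_parallel = 1 - 0.0416 = 0.9584
Improvement = 0.9584 - 0.7961
Improvement = 0.1623

0.1623


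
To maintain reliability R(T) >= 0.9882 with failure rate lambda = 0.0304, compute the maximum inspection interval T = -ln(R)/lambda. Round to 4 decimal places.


R_target = 0.9882
lambda = 0.0304
-ln(0.9882) = 0.0119
T = 0.0119 / 0.0304
T = 0.3905

0.3905


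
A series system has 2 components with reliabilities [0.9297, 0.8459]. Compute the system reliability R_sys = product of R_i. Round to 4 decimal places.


Components: [0.9297, 0.8459]
After component 1 (R=0.9297): product = 0.9297
After component 2 (R=0.8459): product = 0.7864
R_sys = 0.7864

0.7864


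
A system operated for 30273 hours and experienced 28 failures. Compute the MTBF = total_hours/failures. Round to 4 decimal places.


total_hours = 30273
failures = 28
MTBF = 30273 / 28
MTBF = 1081.1786

1081.1786


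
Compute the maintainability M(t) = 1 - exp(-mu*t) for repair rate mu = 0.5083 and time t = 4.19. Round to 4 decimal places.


mu = 0.5083, t = 4.19
mu * t = 0.5083 * 4.19 = 2.1298
exp(-2.1298) = 0.1189
M(t) = 1 - 0.1189
M(t) = 0.8811

0.8811


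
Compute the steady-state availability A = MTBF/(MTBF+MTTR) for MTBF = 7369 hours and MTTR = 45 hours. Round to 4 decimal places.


MTBF = 7369
MTTR = 45
MTBF + MTTR = 7414
A = 7369 / 7414
A = 0.9939

0.9939


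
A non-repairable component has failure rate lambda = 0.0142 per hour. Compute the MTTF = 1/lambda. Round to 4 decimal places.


lambda = 0.0142
MTTF = 1 / 0.0142
MTTF = 70.4225

70.4225


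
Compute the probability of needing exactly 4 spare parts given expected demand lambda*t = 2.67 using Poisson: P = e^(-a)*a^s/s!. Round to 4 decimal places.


a = 2.67, s = 4
e^(-a) = e^(-2.67) = 0.0693
a^s = 2.67^4 = 50.8212
s! = 24
P = 0.0693 * 50.8212 / 24
P = 0.1466

0.1466


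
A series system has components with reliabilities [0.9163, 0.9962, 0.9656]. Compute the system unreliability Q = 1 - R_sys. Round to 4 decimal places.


Components: [0.9163, 0.9962, 0.9656]
After component 1: product = 0.9163
After component 2: product = 0.9128
After component 3: product = 0.8814
R_sys = 0.8814
Q = 1 - 0.8814 = 0.1186

0.1186


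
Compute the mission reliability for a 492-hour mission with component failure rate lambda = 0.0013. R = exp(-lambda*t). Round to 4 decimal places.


lambda = 0.0013
mission_time = 492
lambda * t = 0.0013 * 492 = 0.6396
R = exp(-0.6396)
R = 0.5275

0.5275


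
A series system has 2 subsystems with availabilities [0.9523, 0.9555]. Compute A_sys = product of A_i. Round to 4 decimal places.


Subsystems: [0.9523, 0.9555]
After subsystem 1 (A=0.9523): product = 0.9523
After subsystem 2 (A=0.9555): product = 0.9099
A_sys = 0.9099

0.9099


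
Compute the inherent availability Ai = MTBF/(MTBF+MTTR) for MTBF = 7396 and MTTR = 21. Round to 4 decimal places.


MTBF = 7396
MTTR = 21
MTBF + MTTR = 7417
Ai = 7396 / 7417
Ai = 0.9972

0.9972


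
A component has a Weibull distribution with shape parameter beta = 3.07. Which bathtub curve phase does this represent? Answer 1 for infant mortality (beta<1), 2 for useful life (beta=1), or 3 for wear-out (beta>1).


beta = 3.07
Compare beta to 1:
beta < 1 => infant mortality (phase 1)
beta = 1 => useful life (phase 2)
beta > 1 => wear-out (phase 3)
Since beta = 3.07, this is wear-out (increasing failure rate)
Phase = 3

3


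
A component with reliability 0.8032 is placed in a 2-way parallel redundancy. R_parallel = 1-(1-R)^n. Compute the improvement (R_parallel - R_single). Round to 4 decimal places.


R_single = 0.8032, n = 2
1 - R_single = 0.1968
(1 - R_single)^n = 0.1968^2 = 0.0387
R_parallel = 1 - 0.0387 = 0.9613
Improvement = 0.9613 - 0.8032
Improvement = 0.1581

0.1581


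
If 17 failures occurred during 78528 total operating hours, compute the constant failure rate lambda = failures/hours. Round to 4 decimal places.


failures = 17
total_hours = 78528
lambda = 17 / 78528
lambda = 0.0002

0.0002


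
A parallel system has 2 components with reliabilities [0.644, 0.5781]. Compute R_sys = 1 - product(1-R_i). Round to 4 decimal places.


Components: [0.644, 0.5781]
(1 - 0.644) = 0.356, running product = 0.356
(1 - 0.5781) = 0.4219, running product = 0.1502
Product of (1-R_i) = 0.1502
R_sys = 1 - 0.1502 = 0.8498

0.8498


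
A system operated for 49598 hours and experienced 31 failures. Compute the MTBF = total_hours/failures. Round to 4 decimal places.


total_hours = 49598
failures = 31
MTBF = 49598 / 31
MTBF = 1599.9355

1599.9355


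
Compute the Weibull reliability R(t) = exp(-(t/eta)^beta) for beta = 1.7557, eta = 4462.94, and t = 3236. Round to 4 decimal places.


beta = 1.7557, eta = 4462.94, t = 3236
t/eta = 3236 / 4462.94 = 0.7251
(t/eta)^beta = 0.7251^1.7557 = 0.5687
R(t) = exp(-0.5687)
R(t) = 0.5663

0.5663


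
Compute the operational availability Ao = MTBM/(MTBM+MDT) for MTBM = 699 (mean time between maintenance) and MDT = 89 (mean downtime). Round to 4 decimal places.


MTBM = 699
MDT = 89
MTBM + MDT = 788
Ao = 699 / 788
Ao = 0.8871

0.8871


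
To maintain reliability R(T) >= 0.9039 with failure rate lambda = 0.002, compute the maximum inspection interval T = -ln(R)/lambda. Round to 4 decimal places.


R_target = 0.9039
lambda = 0.002
-ln(0.9039) = 0.101
T = 0.101 / 0.002
T = 50.5183

50.5183


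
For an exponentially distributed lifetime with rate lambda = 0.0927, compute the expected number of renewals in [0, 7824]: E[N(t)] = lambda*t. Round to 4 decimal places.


lambda = 0.0927
t = 7824
E[N(t)] = lambda * t
E[N(t)] = 0.0927 * 7824
E[N(t)] = 725.2848

725.2848


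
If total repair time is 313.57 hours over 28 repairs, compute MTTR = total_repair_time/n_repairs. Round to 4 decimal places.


total_repair_time = 313.57
n_repairs = 28
MTTR = 313.57 / 28
MTTR = 11.1989

11.1989


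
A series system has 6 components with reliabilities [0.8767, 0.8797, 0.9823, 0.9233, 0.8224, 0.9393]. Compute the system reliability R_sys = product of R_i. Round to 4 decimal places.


Components: [0.8767, 0.8797, 0.9823, 0.9233, 0.8224, 0.9393]
After component 1 (R=0.8767): product = 0.8767
After component 2 (R=0.8797): product = 0.7712
After component 3 (R=0.9823): product = 0.7576
After component 4 (R=0.9233): product = 0.6995
After component 5 (R=0.8224): product = 0.5752
After component 6 (R=0.9393): product = 0.5403
R_sys = 0.5403

0.5403


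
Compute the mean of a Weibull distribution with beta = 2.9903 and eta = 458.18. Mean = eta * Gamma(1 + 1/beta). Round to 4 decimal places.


beta = 2.9903, eta = 458.18
1/beta = 0.3344
1 + 1/beta = 1.3344
Gamma(1.3344) = 0.8929
Mean = 458.18 * 0.8929
Mean = 409.0872

409.0872


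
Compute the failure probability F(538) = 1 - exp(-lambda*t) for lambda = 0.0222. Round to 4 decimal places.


lambda = 0.0222, t = 538
lambda * t = 11.9436
exp(-11.9436) = 0.0
F(t) = 1 - 0.0
F(t) = 1.0

1.0


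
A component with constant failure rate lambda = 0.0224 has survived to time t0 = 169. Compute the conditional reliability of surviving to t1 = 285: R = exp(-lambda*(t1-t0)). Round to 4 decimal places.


lambda = 0.0224
t0 = 169, t1 = 285
t1 - t0 = 116
lambda * (t1-t0) = 0.0224 * 116 = 2.5984
R = exp(-2.5984)
R = 0.0744

0.0744


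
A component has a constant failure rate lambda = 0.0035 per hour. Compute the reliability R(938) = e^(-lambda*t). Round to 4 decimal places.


lambda = 0.0035
t = 938
lambda * t = 3.283
R(t) = e^(-3.283)
R(t) = 0.0375

0.0375


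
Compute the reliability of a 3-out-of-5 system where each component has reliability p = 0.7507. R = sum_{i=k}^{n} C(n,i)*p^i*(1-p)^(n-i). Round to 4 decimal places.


k = 3, n = 5, p = 0.7507
i=3: C(5,3)=10 * 0.7507^3 * 0.2493^2 = 0.2629
i=4: C(5,4)=5 * 0.7507^4 * 0.2493^1 = 0.3959
i=5: C(5,5)=1 * 0.7507^5 * 0.2493^0 = 0.2384
R = sum of terms = 0.8972

0.8972


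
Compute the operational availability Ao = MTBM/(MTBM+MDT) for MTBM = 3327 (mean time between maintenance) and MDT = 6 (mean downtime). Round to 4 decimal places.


MTBM = 3327
MDT = 6
MTBM + MDT = 3333
Ao = 3327 / 3333
Ao = 0.9982

0.9982


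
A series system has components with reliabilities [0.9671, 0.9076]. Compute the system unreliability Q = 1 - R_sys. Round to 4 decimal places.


Components: [0.9671, 0.9076]
After component 1: product = 0.9671
After component 2: product = 0.8777
R_sys = 0.8777
Q = 1 - 0.8777 = 0.1223

0.1223


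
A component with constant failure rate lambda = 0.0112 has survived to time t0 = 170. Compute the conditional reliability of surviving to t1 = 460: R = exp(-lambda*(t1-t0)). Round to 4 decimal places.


lambda = 0.0112
t0 = 170, t1 = 460
t1 - t0 = 290
lambda * (t1-t0) = 0.0112 * 290 = 3.248
R = exp(-3.248)
R = 0.0389

0.0389


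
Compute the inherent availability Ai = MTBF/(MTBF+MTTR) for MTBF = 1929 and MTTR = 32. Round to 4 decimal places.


MTBF = 1929
MTTR = 32
MTBF + MTTR = 1961
Ai = 1929 / 1961
Ai = 0.9837

0.9837


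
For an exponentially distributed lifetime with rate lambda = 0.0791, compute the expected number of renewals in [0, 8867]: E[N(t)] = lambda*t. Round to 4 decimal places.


lambda = 0.0791
t = 8867
E[N(t)] = lambda * t
E[N(t)] = 0.0791 * 8867
E[N(t)] = 701.3797

701.3797


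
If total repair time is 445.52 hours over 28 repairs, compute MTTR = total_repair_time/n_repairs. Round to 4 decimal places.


total_repair_time = 445.52
n_repairs = 28
MTTR = 445.52 / 28
MTTR = 15.9114

15.9114


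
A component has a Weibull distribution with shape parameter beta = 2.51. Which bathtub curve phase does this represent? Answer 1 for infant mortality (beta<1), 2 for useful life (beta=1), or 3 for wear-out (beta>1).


beta = 2.51
Compare beta to 1:
beta < 1 => infant mortality (phase 1)
beta = 1 => useful life (phase 2)
beta > 1 => wear-out (phase 3)
Since beta = 2.51, this is wear-out (increasing failure rate)
Phase = 3

3


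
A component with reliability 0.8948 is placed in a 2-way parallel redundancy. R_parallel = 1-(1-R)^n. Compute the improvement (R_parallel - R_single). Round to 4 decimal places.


R_single = 0.8948, n = 2
1 - R_single = 0.1052
(1 - R_single)^n = 0.1052^2 = 0.0111
R_parallel = 1 - 0.0111 = 0.9889
Improvement = 0.9889 - 0.8948
Improvement = 0.0941

0.0941


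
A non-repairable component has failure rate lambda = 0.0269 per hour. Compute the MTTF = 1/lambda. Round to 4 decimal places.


lambda = 0.0269
MTTF = 1 / 0.0269
MTTF = 37.1747

37.1747


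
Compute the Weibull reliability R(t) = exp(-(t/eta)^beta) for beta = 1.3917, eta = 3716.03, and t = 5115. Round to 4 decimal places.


beta = 1.3917, eta = 3716.03, t = 5115
t/eta = 5115 / 3716.03 = 1.3765
(t/eta)^beta = 1.3765^1.3917 = 1.56
R(t) = exp(-1.56)
R(t) = 0.2101

0.2101


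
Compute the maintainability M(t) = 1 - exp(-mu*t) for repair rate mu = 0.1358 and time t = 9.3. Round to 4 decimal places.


mu = 0.1358, t = 9.3
mu * t = 0.1358 * 9.3 = 1.2629
exp(-1.2629) = 0.2828
M(t) = 1 - 0.2828
M(t) = 0.7172

0.7172


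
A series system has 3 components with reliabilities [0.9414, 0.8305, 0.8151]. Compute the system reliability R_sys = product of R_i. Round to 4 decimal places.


Components: [0.9414, 0.8305, 0.8151]
After component 1 (R=0.9414): product = 0.9414
After component 2 (R=0.8305): product = 0.7818
After component 3 (R=0.8151): product = 0.6373
R_sys = 0.6373

0.6373


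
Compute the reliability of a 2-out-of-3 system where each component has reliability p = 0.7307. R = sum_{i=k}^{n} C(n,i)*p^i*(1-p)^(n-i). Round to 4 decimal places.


k = 2, n = 3, p = 0.7307
i=2: C(3,2)=3 * 0.7307^2 * 0.2693^1 = 0.4314
i=3: C(3,3)=1 * 0.7307^3 * 0.2693^0 = 0.3901
R = sum of terms = 0.8215

0.8215


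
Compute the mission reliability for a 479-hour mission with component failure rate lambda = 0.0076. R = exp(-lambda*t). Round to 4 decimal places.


lambda = 0.0076
mission_time = 479
lambda * t = 0.0076 * 479 = 3.6404
R = exp(-3.6404)
R = 0.0262

0.0262


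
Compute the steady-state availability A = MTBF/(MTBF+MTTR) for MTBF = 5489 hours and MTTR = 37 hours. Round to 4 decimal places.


MTBF = 5489
MTTR = 37
MTBF + MTTR = 5526
A = 5489 / 5526
A = 0.9933

0.9933


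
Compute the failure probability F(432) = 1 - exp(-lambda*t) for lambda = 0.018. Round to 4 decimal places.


lambda = 0.018, t = 432
lambda * t = 7.776
exp(-7.776) = 0.0004
F(t) = 1 - 0.0004
F(t) = 0.9996

0.9996


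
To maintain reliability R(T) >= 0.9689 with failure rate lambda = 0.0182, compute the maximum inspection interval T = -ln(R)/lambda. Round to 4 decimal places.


R_target = 0.9689
lambda = 0.0182
-ln(0.9689) = 0.0316
T = 0.0316 / 0.0182
T = 1.7359

1.7359


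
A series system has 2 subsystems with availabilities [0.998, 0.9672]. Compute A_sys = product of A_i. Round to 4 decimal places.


Subsystems: [0.998, 0.9672]
After subsystem 1 (A=0.998): product = 0.998
After subsystem 2 (A=0.9672): product = 0.9653
A_sys = 0.9653

0.9653


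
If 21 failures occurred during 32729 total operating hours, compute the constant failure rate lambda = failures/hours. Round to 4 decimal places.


failures = 21
total_hours = 32729
lambda = 21 / 32729
lambda = 0.0006

0.0006


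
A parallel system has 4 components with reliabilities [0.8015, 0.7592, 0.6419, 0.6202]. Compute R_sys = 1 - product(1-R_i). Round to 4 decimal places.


Components: [0.8015, 0.7592, 0.6419, 0.6202]
(1 - 0.8015) = 0.1985, running product = 0.1985
(1 - 0.7592) = 0.2408, running product = 0.0478
(1 - 0.6419) = 0.3581, running product = 0.0171
(1 - 0.6202) = 0.3798, running product = 0.0065
Product of (1-R_i) = 0.0065
R_sys = 1 - 0.0065 = 0.9935

0.9935


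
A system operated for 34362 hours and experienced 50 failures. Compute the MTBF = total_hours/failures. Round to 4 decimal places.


total_hours = 34362
failures = 50
MTBF = 34362 / 50
MTBF = 687.24

687.24


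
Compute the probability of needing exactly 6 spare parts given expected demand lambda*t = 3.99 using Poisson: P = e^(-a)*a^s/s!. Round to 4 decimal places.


a = 3.99, s = 6
e^(-a) = e^(-3.99) = 0.0185
a^s = 3.99^6 = 4034.9427
s! = 720
P = 0.0185 * 4034.9427 / 720
P = 0.1037

0.1037


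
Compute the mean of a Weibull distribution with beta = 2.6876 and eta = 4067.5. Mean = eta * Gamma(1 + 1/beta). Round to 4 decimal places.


beta = 2.6876, eta = 4067.5
1/beta = 0.3721
1 + 1/beta = 1.3721
Gamma(1.3721) = 0.8891
Mean = 4067.5 * 0.8891
Mean = 3616.5946

3616.5946


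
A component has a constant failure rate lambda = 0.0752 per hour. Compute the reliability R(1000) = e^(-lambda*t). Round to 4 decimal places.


lambda = 0.0752
t = 1000
lambda * t = 75.2
R(t) = e^(-75.2)
R(t) = 0.0

0.0


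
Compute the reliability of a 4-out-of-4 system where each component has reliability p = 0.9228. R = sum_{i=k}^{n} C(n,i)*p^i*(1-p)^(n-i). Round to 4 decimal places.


k = 4, n = 4, p = 0.9228
i=4: C(4,4)=1 * 0.9228^4 * 0.0772^0 = 0.7252
R = sum of terms = 0.7252

0.7252


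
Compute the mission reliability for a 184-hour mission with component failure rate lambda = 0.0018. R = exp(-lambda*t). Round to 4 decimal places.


lambda = 0.0018
mission_time = 184
lambda * t = 0.0018 * 184 = 0.3312
R = exp(-0.3312)
R = 0.7181

0.7181


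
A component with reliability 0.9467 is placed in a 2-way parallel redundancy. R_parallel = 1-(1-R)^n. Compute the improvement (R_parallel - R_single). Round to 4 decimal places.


R_single = 0.9467, n = 2
1 - R_single = 0.0533
(1 - R_single)^n = 0.0533^2 = 0.0028
R_parallel = 1 - 0.0028 = 0.9972
Improvement = 0.9972 - 0.9467
Improvement = 0.0505

0.0505


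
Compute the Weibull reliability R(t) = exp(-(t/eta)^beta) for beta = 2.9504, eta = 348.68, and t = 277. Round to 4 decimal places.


beta = 2.9504, eta = 348.68, t = 277
t/eta = 277 / 348.68 = 0.7944
(t/eta)^beta = 0.7944^2.9504 = 0.5071
R(t) = exp(-0.5071)
R(t) = 0.6022

0.6022


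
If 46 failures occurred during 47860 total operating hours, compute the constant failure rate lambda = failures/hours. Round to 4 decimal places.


failures = 46
total_hours = 47860
lambda = 46 / 47860
lambda = 0.001

0.001


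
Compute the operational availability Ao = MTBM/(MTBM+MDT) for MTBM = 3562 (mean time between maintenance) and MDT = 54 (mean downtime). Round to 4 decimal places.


MTBM = 3562
MDT = 54
MTBM + MDT = 3616
Ao = 3562 / 3616
Ao = 0.9851

0.9851


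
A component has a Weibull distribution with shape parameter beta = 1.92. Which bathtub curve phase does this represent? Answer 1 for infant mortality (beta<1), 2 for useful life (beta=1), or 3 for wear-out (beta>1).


beta = 1.92
Compare beta to 1:
beta < 1 => infant mortality (phase 1)
beta = 1 => useful life (phase 2)
beta > 1 => wear-out (phase 3)
Since beta = 1.92, this is wear-out (increasing failure rate)
Phase = 3

3


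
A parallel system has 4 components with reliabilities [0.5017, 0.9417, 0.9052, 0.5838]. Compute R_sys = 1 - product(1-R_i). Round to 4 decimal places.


Components: [0.5017, 0.9417, 0.9052, 0.5838]
(1 - 0.5017) = 0.4983, running product = 0.4983
(1 - 0.9417) = 0.0583, running product = 0.0291
(1 - 0.9052) = 0.0948, running product = 0.0028
(1 - 0.5838) = 0.4162, running product = 0.0011
Product of (1-R_i) = 0.0011
R_sys = 1 - 0.0011 = 0.9989

0.9989


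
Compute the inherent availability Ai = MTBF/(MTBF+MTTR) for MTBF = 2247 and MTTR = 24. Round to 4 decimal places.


MTBF = 2247
MTTR = 24
MTBF + MTTR = 2271
Ai = 2247 / 2271
Ai = 0.9894

0.9894


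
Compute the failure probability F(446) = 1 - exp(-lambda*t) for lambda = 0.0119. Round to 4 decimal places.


lambda = 0.0119, t = 446
lambda * t = 5.3074
exp(-5.3074) = 0.005
F(t) = 1 - 0.005
F(t) = 0.995

0.995


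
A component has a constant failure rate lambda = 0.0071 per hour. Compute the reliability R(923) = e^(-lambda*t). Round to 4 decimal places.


lambda = 0.0071
t = 923
lambda * t = 6.5533
R(t) = e^(-6.5533)
R(t) = 0.0014

0.0014


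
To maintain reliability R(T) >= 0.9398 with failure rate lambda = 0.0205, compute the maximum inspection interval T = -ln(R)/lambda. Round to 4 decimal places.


R_target = 0.9398
lambda = 0.0205
-ln(0.9398) = 0.0621
T = 0.0621 / 0.0205
T = 3.0287

3.0287


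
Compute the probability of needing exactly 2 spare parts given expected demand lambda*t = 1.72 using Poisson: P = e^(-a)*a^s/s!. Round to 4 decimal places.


a = 1.72, s = 2
e^(-a) = e^(-1.72) = 0.1791
a^s = 1.72^2 = 2.9584
s! = 2
P = 0.1791 * 2.9584 / 2
P = 0.2649

0.2649


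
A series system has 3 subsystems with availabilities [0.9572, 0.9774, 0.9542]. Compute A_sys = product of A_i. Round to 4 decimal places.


Subsystems: [0.9572, 0.9774, 0.9542]
After subsystem 1 (A=0.9572): product = 0.9572
After subsystem 2 (A=0.9774): product = 0.9356
After subsystem 3 (A=0.9542): product = 0.8927
A_sys = 0.8927

0.8927


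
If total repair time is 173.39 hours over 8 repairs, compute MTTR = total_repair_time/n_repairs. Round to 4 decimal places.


total_repair_time = 173.39
n_repairs = 8
MTTR = 173.39 / 8
MTTR = 21.6737

21.6737


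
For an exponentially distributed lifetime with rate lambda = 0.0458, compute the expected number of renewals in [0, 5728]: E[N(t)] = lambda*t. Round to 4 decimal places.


lambda = 0.0458
t = 5728
E[N(t)] = lambda * t
E[N(t)] = 0.0458 * 5728
E[N(t)] = 262.3424

262.3424


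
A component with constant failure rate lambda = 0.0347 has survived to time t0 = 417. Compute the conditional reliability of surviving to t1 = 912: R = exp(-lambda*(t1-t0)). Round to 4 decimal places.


lambda = 0.0347
t0 = 417, t1 = 912
t1 - t0 = 495
lambda * (t1-t0) = 0.0347 * 495 = 17.1765
R = exp(-17.1765)
R = 0.0

0.0


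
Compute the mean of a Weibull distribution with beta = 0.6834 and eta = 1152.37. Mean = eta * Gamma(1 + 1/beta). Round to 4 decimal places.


beta = 0.6834, eta = 1152.37
1/beta = 1.4633
1 + 1/beta = 2.4633
Gamma(2.4633) = 1.2959
Mean = 1152.37 * 1.2959
Mean = 1493.3332

1493.3332


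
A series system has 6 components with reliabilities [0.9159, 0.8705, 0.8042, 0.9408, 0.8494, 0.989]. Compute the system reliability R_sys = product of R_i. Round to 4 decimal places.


Components: [0.9159, 0.8705, 0.8042, 0.9408, 0.8494, 0.989]
After component 1 (R=0.9159): product = 0.9159
After component 2 (R=0.8705): product = 0.7973
After component 3 (R=0.8042): product = 0.6412
After component 4 (R=0.9408): product = 0.6032
After component 5 (R=0.8494): product = 0.5124
After component 6 (R=0.989): product = 0.5067
R_sys = 0.5067

0.5067


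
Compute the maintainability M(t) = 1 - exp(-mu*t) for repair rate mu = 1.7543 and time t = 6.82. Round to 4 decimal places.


mu = 1.7543, t = 6.82
mu * t = 1.7543 * 6.82 = 11.9643
exp(-11.9643) = 0.0
M(t) = 1 - 0.0
M(t) = 1.0

1.0


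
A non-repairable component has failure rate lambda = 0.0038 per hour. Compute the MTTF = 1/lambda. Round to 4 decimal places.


lambda = 0.0038
MTTF = 1 / 0.0038
MTTF = 263.1579

263.1579


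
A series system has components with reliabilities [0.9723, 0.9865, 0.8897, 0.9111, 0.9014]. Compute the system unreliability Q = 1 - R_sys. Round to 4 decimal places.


Components: [0.9723, 0.9865, 0.8897, 0.9111, 0.9014]
After component 1: product = 0.9723
After component 2: product = 0.9592
After component 3: product = 0.8534
After component 4: product = 0.7775
After component 5: product = 0.7008
R_sys = 0.7008
Q = 1 - 0.7008 = 0.2992

0.2992


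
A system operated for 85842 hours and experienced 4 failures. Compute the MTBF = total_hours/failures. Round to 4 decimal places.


total_hours = 85842
failures = 4
MTBF = 85842 / 4
MTBF = 21460.5

21460.5


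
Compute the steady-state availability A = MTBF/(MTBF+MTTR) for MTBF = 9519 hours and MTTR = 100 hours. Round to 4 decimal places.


MTBF = 9519
MTTR = 100
MTBF + MTTR = 9619
A = 9519 / 9619
A = 0.9896

0.9896


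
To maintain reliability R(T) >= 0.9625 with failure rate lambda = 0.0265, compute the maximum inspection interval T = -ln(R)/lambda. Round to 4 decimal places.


R_target = 0.9625
lambda = 0.0265
-ln(0.9625) = 0.0382
T = 0.0382 / 0.0265
T = 1.4423

1.4423


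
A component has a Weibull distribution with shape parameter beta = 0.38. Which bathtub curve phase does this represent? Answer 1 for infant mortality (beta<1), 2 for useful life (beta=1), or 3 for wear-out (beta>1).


beta = 0.38
Compare beta to 1:
beta < 1 => infant mortality (phase 1)
beta = 1 => useful life (phase 2)
beta > 1 => wear-out (phase 3)
Since beta = 0.38, this is infant mortality (decreasing failure rate)
Phase = 1

1


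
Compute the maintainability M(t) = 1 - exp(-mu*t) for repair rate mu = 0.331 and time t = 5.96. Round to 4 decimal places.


mu = 0.331, t = 5.96
mu * t = 0.331 * 5.96 = 1.9728
exp(-1.9728) = 0.1391
M(t) = 1 - 0.1391
M(t) = 0.8609

0.8609


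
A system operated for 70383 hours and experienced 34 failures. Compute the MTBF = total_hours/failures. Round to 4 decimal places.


total_hours = 70383
failures = 34
MTBF = 70383 / 34
MTBF = 2070.0882

2070.0882


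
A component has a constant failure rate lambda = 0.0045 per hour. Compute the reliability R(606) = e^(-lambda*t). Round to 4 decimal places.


lambda = 0.0045
t = 606
lambda * t = 2.727
R(t) = e^(-2.727)
R(t) = 0.0654

0.0654


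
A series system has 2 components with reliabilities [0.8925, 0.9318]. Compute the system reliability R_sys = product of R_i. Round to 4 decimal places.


Components: [0.8925, 0.9318]
After component 1 (R=0.8925): product = 0.8925
After component 2 (R=0.9318): product = 0.8316
R_sys = 0.8316

0.8316


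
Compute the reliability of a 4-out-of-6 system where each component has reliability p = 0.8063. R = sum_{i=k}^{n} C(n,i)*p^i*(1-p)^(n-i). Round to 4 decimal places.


k = 4, n = 6, p = 0.8063
i=4: C(6,4)=15 * 0.8063^4 * 0.1937^2 = 0.2379
i=5: C(6,5)=6 * 0.8063^5 * 0.1937^1 = 0.3961
i=6: C(6,6)=1 * 0.8063^6 * 0.1937^0 = 0.2748
R = sum of terms = 0.9087

0.9087


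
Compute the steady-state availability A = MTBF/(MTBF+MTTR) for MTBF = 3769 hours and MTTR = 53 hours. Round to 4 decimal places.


MTBF = 3769
MTTR = 53
MTBF + MTTR = 3822
A = 3769 / 3822
A = 0.9861

0.9861


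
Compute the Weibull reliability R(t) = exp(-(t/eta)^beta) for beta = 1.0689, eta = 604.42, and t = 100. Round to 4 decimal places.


beta = 1.0689, eta = 604.42, t = 100
t/eta = 100 / 604.42 = 0.1654
(t/eta)^beta = 0.1654^1.0689 = 0.1462
R(t) = exp(-0.1462)
R(t) = 0.864

0.864
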